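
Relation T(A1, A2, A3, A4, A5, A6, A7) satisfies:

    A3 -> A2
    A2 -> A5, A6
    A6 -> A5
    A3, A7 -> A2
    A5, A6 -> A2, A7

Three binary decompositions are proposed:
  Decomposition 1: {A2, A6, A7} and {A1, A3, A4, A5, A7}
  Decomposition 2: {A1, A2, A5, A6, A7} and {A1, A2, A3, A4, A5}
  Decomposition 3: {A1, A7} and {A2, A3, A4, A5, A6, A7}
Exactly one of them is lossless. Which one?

Decomposition 2

Decomposition 1: common = {A7}, closure = {A7} → lossy.
Decomposition 2: common = {A1, A2, A5}, closure = {A1, A2, A5, A6, A7} → lossless.
Decomposition 3: common = {A7}, closure = {A7} → lossy.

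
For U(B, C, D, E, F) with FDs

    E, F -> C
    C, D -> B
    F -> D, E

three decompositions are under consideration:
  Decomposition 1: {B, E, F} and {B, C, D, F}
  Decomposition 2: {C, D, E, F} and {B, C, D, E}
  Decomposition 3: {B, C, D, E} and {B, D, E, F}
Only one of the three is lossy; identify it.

Decomposition 1: common = {B, F}, closure = {B, C, D, E, F} → lossless.
Decomposition 2: common = {C, D, E}, closure = {B, C, D, E} → lossless.
Decomposition 3: common = {B, D, E}, closure = {B, D, E} → lossy.

Decomposition 3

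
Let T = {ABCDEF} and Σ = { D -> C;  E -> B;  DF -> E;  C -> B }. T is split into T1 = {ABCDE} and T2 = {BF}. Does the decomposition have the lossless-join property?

Common attributes: T1 ∩ T2 = {B}.
No dependency enlarges {B}, so (B)⁺ = {B}.
The closure contains neither all of T1 = {ABCDE} nor all of T2 = {BF}, so the common attributes are not a superkey of either fragment. The join is lossy.

No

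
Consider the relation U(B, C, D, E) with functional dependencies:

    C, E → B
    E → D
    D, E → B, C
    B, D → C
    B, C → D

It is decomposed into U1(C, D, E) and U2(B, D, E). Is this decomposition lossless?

Yes

Common attributes: U1 ∩ U2 = {D, E}.
Closure of {D, E}: D, E → B, C applies, adding B, C. So (D, E)⁺ = {B, C, D, E}.
This closure contains every attribute of U1, so U1 ∩ U2 → U1. The join is lossless.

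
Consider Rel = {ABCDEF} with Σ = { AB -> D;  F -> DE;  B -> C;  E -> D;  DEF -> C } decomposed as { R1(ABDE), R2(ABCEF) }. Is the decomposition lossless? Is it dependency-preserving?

lossless and dependency-preserving

Lossless test: (ABE)⁺ = {ABCDE}, which contains all of one fragment — lossless.
Dependency preservation: F → DE; DEF → C are not contained in any single fragment, but the restricted closure of each left-hand side across the fragments still reaches the right-hand side; the remaining FDs each lie inside some fragment. All dependencies are preserved.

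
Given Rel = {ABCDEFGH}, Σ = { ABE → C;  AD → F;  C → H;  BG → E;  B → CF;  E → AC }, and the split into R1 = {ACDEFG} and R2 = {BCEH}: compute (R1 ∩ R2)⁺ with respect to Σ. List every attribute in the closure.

R1 ∩ R2 = {CE}.
C → H applies, adding H
E → AC applies, adding A
Closure: {ACEH}.

ACEH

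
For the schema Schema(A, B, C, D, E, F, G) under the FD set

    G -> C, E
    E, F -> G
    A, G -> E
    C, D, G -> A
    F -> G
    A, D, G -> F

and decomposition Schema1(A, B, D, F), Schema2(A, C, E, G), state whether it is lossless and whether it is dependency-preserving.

lossy and not dependency-preserving

Lossless test: (A)⁺ = {A}, which is a superkey of neither fragment — lossy.
Dependency preservation: the restricted closure of {E, F} across the fragments never reaches {G}, so E, F → G cannot be enforced without a join — not preserved.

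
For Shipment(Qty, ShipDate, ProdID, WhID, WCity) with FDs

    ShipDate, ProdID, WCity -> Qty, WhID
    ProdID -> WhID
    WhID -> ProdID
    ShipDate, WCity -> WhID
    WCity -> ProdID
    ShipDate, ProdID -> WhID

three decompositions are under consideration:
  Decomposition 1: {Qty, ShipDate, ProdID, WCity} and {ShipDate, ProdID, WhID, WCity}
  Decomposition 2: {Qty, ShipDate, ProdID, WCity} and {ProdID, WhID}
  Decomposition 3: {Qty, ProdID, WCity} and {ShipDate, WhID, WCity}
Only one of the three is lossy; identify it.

Decomposition 3

Decomposition 1: common = {ShipDate, ProdID, WCity}, closure = {Qty, ShipDate, ProdID, WhID, WCity} → lossless.
Decomposition 2: common = {ProdID}, closure = {ProdID, WhID} → lossless.
Decomposition 3: common = {WCity}, closure = {ProdID, WhID, WCity} → lossy.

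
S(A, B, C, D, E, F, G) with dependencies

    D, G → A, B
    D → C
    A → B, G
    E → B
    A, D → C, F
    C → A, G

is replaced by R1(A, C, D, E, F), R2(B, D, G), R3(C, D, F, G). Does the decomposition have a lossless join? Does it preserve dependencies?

Lossless test (chase): Rows 2 and 3 agree on D, G; apply D, G→A, B and equate their A, B entries. Rows 1 and 2 agree on D; apply D→C and equate their C entries. Rows 2 and 3 agree on A, D; apply A, D→C, F and equate their C, F entries. Rows 1 and 2 agree on C; apply C→A, G and equate their A, G entries. Rows 1 and 2 agree on D, G; apply D, G→A, B and equate their A, B entries. Row 1 is now all distinguished symbols — the join is lossless.
Dependency preservation: the restricted closure of {A} across the fragments never reaches {B, G}, so A → B, G cannot be enforced without a join — not preserved.

lossless but not dependency-preserving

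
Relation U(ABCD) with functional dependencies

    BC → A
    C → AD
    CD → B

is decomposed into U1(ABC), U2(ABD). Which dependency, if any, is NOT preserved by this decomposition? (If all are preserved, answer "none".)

Check C → AD: no single fragment contains all of {ACD}, and the restricted closure of {C} across the fragments never reaches {AD}.
BC → A is preserved.
CD → B is preserved.

C → AD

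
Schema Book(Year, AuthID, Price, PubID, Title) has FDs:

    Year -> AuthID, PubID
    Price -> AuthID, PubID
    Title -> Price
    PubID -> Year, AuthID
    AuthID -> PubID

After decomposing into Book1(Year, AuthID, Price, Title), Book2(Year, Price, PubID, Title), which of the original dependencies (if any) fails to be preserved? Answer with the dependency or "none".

none

Year → AuthID, PubID: restricted closure across fragments reaches AuthID, PubID.
Price → AuthID, PubID: restricted closure across fragments reaches AuthID, PubID.
Title → Price lies within Book1.
PubID → Year, AuthID: restricted closure across fragments reaches Year, AuthID.
AuthID → PubID: restricted closure across fragments reaches PubID.
Every dependency is enforceable on the fragments, so the decomposition is dependency-preserving.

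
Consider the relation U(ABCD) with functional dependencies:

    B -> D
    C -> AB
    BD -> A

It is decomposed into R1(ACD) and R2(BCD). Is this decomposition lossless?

Common attributes: R1 ∩ R2 = {CD}.
Closure of {CD}: C → AB applies, adding AB. So (CD)⁺ = {ABCD}.
This closure contains every attribute of R1, so R1 ∩ R2 → R1. The join is lossless.

Yes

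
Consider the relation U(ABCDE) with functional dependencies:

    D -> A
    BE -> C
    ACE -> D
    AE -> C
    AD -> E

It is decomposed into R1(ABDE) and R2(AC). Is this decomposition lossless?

Common attributes: R1 ∩ R2 = {A}.
No dependency enlarges {A}, so (A)⁺ = {A}.
The closure contains neither all of R1 = {ABDE} nor all of R2 = {AC}, so the common attributes are not a superkey of either fragment. The join is lossy.

No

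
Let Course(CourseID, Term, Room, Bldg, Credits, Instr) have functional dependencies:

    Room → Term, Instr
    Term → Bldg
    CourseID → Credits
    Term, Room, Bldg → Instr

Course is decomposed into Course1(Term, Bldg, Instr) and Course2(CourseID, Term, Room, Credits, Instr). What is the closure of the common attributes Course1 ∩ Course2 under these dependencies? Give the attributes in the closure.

Course1 ∩ Course2 = {Term, Instr}.
Term → Bldg applies, adding Bldg
Closure: {Term, Bldg, Instr}.

Term, Bldg, Instr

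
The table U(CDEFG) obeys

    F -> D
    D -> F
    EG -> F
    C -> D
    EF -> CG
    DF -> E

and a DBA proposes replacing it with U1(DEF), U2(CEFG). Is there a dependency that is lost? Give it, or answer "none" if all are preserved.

F → D lies within U1.
D → F lies within U1.
EG → F lies within U2.
C → D: restricted closure across fragments reaches D.
EF → CG lies within U2.
DF → E lies within U1.
Every dependency is enforceable on the fragments, so the decomposition is dependency-preserving.

none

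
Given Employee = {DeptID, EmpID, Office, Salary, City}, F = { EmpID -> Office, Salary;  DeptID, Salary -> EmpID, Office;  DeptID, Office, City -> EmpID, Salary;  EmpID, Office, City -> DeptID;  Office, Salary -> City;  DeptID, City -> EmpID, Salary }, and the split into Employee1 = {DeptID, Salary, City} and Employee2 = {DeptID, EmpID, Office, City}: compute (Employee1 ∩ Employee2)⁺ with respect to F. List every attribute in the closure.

DeptID, EmpID, Office, Salary, City

Employee1 ∩ Employee2 = {DeptID, City}.
DeptID, City → EmpID, Salary applies, adding EmpID, Salary
EmpID → Office, Salary applies, adding Office
Closure: {DeptID, EmpID, Office, Salary, City}.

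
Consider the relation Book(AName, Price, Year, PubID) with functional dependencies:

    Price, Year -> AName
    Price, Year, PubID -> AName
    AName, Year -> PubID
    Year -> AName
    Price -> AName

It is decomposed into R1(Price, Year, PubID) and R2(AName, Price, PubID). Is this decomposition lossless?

Common attributes: R1 ∩ R2 = {Price, PubID}.
Closure of {Price, PubID}: Price → AName applies, adding AName. So (Price, PubID)⁺ = {AName, Price, PubID}.
This closure contains every attribute of R2, so R1 ∩ R2 → R2. The join is lossless.

Yes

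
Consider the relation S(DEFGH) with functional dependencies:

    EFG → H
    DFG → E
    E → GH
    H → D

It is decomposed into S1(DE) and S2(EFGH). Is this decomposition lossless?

Yes

Common attributes: S1 ∩ S2 = {E}.
Closure of {E}: E → GH applies, adding GH; H → D applies, adding D. So (E)⁺ = {DEGH}.
This closure contains every attribute of S1, so S1 ∩ S2 → S1. The join is lossless.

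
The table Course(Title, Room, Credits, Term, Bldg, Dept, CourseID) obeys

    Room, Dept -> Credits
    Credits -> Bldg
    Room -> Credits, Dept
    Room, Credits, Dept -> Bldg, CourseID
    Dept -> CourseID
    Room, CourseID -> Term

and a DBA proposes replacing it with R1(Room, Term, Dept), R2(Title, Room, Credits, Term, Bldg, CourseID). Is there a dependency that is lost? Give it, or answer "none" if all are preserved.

Dept -> CourseID

Check Dept → CourseID: no single fragment contains all of {Dept, CourseID}, and the restricted closure of {Dept} across the fragments never reaches {CourseID}.
Room, Dept → Credits is preserved.
Credits → Bldg is preserved.
Room → Credits, Dept is preserved.
Room, Credits, Dept → Bldg, CourseID is preserved.
Room, CourseID → Term is preserved.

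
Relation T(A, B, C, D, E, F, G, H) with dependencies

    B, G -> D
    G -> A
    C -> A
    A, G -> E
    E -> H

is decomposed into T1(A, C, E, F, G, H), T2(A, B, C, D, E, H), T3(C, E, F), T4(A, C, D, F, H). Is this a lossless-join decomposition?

No

Chase test. Columns are A, B, C, D, E, F, G, H; row i has aⱼ where attribute j ∈ Ti, else bᵢⱼ.
Initial tableau (one row per fragment):
  row 1: a1 b12 a3 b14 a5 a6 a7 a8
  row 2: a1 a2 a3 a4 a5 b26 b27 a8
  row 3: b31 b32 a3 b34 a5 a6 b37 b38
  row 4: a1 b42 a3 a4 b45 a6 b47 a8
Rows 1 and 3 agree on C; apply C→A and equate their A entries.
Rows 1 and 3 agree on E; apply E→H and equate their H entries.
No row becomes fully distinguished — the join is lossy.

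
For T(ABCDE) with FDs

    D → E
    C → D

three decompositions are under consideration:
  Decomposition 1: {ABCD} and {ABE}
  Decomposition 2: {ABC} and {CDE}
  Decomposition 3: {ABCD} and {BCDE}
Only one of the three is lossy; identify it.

Decomposition 1: common = {AB}, closure = {AB} → lossy.
Decomposition 2: common = {C}, closure = {CDE} → lossless.
Decomposition 3: common = {BCD}, closure = {BCDE} → lossless.

Decomposition 1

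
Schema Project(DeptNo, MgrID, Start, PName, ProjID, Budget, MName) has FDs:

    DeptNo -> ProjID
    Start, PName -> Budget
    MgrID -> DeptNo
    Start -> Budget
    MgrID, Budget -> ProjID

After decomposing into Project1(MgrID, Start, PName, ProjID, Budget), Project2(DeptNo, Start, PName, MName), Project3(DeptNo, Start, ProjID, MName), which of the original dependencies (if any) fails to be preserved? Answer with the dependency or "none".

Check MgrID → DeptNo: no single fragment contains all of {DeptNo, MgrID}, and the restricted closure of {MgrID} across the fragments never reaches {DeptNo}.
DeptNo → ProjID is preserved.
Start, PName → Budget is preserved.
Start → Budget is preserved.
MgrID, Budget → ProjID is preserved.

MgrID -> DeptNo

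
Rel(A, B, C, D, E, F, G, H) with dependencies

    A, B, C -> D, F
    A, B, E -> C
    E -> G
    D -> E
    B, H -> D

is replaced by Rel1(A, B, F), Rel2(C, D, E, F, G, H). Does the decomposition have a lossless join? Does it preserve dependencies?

Lossless test: (F)⁺ = {F}, which is a superkey of neither fragment — lossy.
Dependency preservation: the restricted closure of {A, B, C} across the fragments never reaches {D, F}, so A, B, C → D, F cannot be enforced without a join — not preserved.

lossy and not dependency-preserving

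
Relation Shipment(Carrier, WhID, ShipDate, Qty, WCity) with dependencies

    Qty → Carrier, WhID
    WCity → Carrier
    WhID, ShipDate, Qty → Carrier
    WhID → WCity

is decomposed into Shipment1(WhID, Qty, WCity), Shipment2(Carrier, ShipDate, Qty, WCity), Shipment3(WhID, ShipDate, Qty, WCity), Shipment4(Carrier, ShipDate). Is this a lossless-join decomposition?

Chase test. Columns are Carrier, WhID, ShipDate, Qty, WCity; row i has aⱼ where attribute j ∈ Shipmenti, else bᵢⱼ.
Initial tableau (one row per fragment):
  row 1: b11 a2 b13 a4 a5
  row 2: a1 b22 a3 a4 a5
  row 3: b31 a2 a3 a4 a5
  row 4: a1 b42 a3 b44 b45
Rows 1 and 2 agree on Qty; apply Qty→Carrier, WhID and equate their Carrier, WhID entries.
Rows 1 and 3 agree on Qty; apply Qty→Carrier, WhID and equate their Carrier, WhID entries.
Row 2 is now all distinguished symbols — the join is lossless.

Yes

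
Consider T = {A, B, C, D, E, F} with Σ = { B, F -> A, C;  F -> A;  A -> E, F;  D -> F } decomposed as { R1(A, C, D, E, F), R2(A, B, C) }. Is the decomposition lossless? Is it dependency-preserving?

Lossless test: (A, C)⁺ = {A, C, E, F}, which is a superkey of neither fragment — lossy.
Dependency preservation: B, F → A, C is not contained in any single fragment, but the restricted closure of its left-hand side across the fragments still reaches the right-hand side; the remaining FDs each lie inside some fragment. All dependencies are preserved.

lossy but dependency-preserving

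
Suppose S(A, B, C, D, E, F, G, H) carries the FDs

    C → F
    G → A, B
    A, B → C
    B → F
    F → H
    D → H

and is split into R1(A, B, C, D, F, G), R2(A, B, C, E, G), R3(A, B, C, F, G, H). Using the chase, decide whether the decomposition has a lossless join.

No

Chase test. Columns are A, B, C, D, E, F, G, H; row i has aⱼ where attribute j ∈ Ri, else bᵢⱼ.
Initial tableau (one row per fragment):
  row 1: a1 a2 a3 a4 b15 a6 a7 b18
  row 2: a1 a2 a3 b24 a5 b26 a7 b28
  row 3: a1 a2 a3 b34 b35 a6 a7 a8
Rows 1 and 2 agree on C; apply C→F and equate their F entries.
Rows 1 and 2 agree on F; apply F→H and equate their H entries.
Rows 1 and 3 agree on F; apply F→H and equate their H entries.
No row becomes fully distinguished — the join is lossy.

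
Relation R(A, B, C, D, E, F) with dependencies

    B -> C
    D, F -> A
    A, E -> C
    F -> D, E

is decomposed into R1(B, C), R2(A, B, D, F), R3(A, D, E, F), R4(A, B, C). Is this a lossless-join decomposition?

Yes

Chase test. Columns are A, B, C, D, E, F; row i has aⱼ where attribute j ∈ Ri, else bᵢⱼ.
Initial tableau (one row per fragment):
  row 1: b11 a2 a3 b14 b15 b16
  row 2: a1 a2 b23 a4 b25 a6
  row 3: a1 b32 b33 a4 a5 a6
  row 4: a1 a2 a3 b44 b45 b46
Rows 1 and 2 agree on B; apply B→C and equate their C entries.
Rows 2 and 3 agree on F; apply F→D, E and equate their D, E entries.
Rows 2 and 3 agree on A, E; apply A, E→C and equate their C entries.
Row 2 is now all distinguished symbols — the join is lossless.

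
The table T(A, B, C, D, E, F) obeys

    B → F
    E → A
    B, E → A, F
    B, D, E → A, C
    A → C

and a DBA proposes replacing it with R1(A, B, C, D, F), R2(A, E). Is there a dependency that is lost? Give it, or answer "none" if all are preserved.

none

B → F lies within R1.
E → A lies within R2.
B, E → A, F: restricted closure across fragments reaches A, F.
B, D, E → A, C: restricted closure across fragments reaches A, C.
A → C lies within R1.
Every dependency is enforceable on the fragments, so the decomposition is dependency-preserving.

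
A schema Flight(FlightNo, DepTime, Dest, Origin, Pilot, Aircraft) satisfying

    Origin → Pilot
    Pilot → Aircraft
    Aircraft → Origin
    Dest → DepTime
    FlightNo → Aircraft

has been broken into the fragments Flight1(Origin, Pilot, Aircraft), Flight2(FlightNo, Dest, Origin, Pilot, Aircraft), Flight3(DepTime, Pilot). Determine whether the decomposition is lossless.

Chase test. Columns are FlightNo, DepTime, Dest, Origin, Pilot, Aircraft; row i has aⱼ where attribute j ∈ Flighti, else bᵢⱼ.
Initial tableau (one row per fragment):
  row 1: b11 b12 b13 a4 a5 a6
  row 2: a1 b22 a3 a4 a5 a6
  row 3: b31 a2 b33 b34 a5 b36
Rows 1 and 3 agree on Pilot; apply Pilot→Aircraft and equate their Aircraft entries.
Rows 1 and 3 agree on Aircraft; apply Aircraft→Origin and equate their Origin entries.
No row becomes fully distinguished — the join is lossy.

No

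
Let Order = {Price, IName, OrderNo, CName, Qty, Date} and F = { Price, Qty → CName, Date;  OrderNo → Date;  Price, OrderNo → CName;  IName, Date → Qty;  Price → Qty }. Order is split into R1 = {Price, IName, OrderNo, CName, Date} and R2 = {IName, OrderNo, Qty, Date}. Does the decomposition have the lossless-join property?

Common attributes: R1 ∩ R2 = {IName, OrderNo, Date}.
Closure of {IName, OrderNo, Date}: IName, Date → Qty applies, adding Qty. So (IName, OrderNo, Date)⁺ = {IName, OrderNo, Qty, Date}.
This closure contains every attribute of R2, so R1 ∩ R2 → R2. The join is lossless.

Yes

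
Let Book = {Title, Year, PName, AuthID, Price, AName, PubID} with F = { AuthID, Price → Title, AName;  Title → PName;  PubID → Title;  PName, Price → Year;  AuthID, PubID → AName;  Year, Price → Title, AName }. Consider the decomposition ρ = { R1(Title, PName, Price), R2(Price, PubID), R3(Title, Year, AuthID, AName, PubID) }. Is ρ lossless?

Chase test. Columns are Title, Year, PName, AuthID, Price, AName, PubID; row i has aⱼ where attribute j ∈ Ri, else bᵢⱼ.
Initial tableau (one row per fragment):
  row 1: a1 b12 a3 b14 a5 b16 b17
  row 2: b21 b22 b23 b24 a5 b26 a7
  row 3: a1 a2 b33 a4 b35 a6 a7
Rows 1 and 3 agree on Title; apply Title→PName and equate their PName entries.
Rows 2 and 3 agree on PubID; apply PubID→Title and equate their Title entries.
Rows 1 and 2 agree on Title; apply Title→PName and equate their PName entries.
Rows 1 and 2 agree on PName, Price; apply PName, Price→Year and equate their Year entries.
Rows 1 and 2 agree on Year, Price; apply Year, Price→Title, AName and equate their Title, AName entries.
No row becomes fully distinguished — the join is lossy.

No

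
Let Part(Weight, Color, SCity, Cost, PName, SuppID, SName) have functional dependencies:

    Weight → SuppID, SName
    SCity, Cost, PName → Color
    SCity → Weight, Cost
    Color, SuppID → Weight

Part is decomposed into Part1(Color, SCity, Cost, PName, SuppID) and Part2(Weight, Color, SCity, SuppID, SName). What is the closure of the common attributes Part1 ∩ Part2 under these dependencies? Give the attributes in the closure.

Weight, Color, SCity, Cost, SuppID, SName

Part1 ∩ Part2 = {Color, SCity, SuppID}.
SCity → Weight, Cost applies, adding Weight, Cost
Weight → SuppID, SName applies, adding SName
Closure: {Weight, Color, SCity, Cost, SuppID, SName}.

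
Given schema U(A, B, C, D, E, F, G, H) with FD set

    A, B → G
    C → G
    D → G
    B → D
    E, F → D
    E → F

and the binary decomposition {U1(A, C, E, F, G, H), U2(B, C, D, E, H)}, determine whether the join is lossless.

No

Common attributes: U1 ∩ U2 = {C, E, H}.
Closure of {C, E, H}: C → G applies, adding G; E → F applies, adding F; E, F → D applies, adding D. So (C, E, H)⁺ = {C, D, E, F, G, H}.
The closure contains neither all of U1 = {A, C, E, F, G, H} nor all of U2 = {B, C, D, E, H}, so the common attributes are not a superkey of either fragment. The join is lossy.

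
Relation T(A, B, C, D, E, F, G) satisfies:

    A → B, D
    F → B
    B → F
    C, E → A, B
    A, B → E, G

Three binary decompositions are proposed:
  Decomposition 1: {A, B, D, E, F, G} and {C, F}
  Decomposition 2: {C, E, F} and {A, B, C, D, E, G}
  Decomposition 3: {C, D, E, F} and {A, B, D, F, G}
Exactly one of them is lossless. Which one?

Decomposition 2

Decomposition 1: common = {F}, closure = {B, F} → lossy.
Decomposition 2: common = {C, E}, closure = {A, B, C, D, E, F, G} → lossless.
Decomposition 3: common = {D, F}, closure = {B, D, F} → lossy.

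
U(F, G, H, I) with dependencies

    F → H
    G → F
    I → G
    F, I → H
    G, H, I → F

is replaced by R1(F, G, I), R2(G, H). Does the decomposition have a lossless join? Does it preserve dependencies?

lossless but not dependency-preserving

Lossless test: (G)⁺ = {F, G, H}, which contains all of one fragment — lossless.
Dependency preservation: the restricted closure of {F} across the fragments never reaches {H}, so F → H cannot be enforced without a join — not preserved.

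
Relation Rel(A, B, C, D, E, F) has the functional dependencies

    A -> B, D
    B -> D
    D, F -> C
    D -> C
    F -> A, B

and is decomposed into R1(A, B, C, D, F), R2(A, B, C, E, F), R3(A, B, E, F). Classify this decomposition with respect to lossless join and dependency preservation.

lossless and dependency-preserving

Lossless test (chase): Rows 1 and 2 agree on A; apply A→B, D and equate their B, D entries. Rows 1 and 3 agree on A; apply A→B, D and equate their B, D entries. Rows 1 and 3 agree on D, F; apply D, F→C and equate their C entries. Row 2 is now all distinguished symbols — the join is lossless.
Dependency preservation: every FD's attributes lie within a single fragment, so each can be enforced locally — preserved.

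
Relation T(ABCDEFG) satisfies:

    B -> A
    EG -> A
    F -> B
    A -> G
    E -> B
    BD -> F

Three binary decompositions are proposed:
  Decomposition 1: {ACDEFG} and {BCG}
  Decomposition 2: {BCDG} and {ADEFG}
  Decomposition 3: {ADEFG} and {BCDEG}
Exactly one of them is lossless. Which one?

Decomposition 1: common = {CG}, closure = {CG} → lossy.
Decomposition 2: common = {DG}, closure = {DG} → lossy.
Decomposition 3: common = {DEG}, closure = {ABDEFG} → lossless.

Decomposition 3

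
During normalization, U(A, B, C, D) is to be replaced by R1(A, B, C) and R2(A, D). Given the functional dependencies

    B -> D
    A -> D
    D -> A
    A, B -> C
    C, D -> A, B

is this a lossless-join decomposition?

Common attributes: R1 ∩ R2 = {A}.
Closure of {A}: A → D applies, adding D. So (A)⁺ = {A, D}.
This closure contains every attribute of R2, so R1 ∩ R2 → R2. The join is lossless.

Yes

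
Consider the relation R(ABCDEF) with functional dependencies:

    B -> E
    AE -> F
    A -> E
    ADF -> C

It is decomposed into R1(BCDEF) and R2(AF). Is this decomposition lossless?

No

Common attributes: R1 ∩ R2 = {F}.
No dependency enlarges {F}, so (F)⁺ = {F}.
The closure contains neither all of R1 = {BCDEF} nor all of R2 = {AF}, so the common attributes are not a superkey of either fragment. The join is lossy.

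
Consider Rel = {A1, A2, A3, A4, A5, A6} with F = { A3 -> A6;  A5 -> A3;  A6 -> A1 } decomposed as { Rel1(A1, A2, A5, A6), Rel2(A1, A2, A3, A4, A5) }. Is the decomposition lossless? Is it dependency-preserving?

Lossless test: (A1, A2, A5)⁺ = {A1, A2, A3, A5, A6}, which contains all of one fragment — lossless.
Dependency preservation: the restricted closure of {A3} across the fragments never reaches {A6}, so A3 → A6 cannot be enforced without a join — not preserved.

lossless but not dependency-preserving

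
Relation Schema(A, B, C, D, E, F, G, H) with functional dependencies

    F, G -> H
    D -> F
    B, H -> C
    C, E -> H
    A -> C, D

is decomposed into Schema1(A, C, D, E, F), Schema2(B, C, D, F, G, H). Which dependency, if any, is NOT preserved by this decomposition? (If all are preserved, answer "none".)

C, E -> H

Check C, E → H: no single fragment contains all of {C, E, H}, and the restricted closure of {C, E} across the fragments never reaches {H}.
F, G → H is preserved.
D → F is preserved.
B, H → C is preserved.
A → C, D is preserved.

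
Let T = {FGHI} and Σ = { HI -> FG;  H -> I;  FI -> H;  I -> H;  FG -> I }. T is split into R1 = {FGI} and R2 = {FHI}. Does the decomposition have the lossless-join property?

Yes

Common attributes: R1 ∩ R2 = {FI}.
Closure of {FI}: FI → H applies, adding H; HI → FG applies, adding G. So (FI)⁺ = {FGHI}.
This closure contains every attribute of R1, so R1 ∩ R2 → R1. The join is lossless.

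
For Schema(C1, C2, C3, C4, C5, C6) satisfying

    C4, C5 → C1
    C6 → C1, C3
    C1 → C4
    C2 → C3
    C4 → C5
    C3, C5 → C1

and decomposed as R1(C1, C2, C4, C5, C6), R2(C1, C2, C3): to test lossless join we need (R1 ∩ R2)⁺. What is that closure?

R1 ∩ R2 = {C1, C2}.
C1 → C4 applies, adding C4
C2 → C3 applies, adding C3
C4 → C5 applies, adding C5
Closure: {C1, C2, C3, C4, C5}.

C1, C2, C3, C4, C5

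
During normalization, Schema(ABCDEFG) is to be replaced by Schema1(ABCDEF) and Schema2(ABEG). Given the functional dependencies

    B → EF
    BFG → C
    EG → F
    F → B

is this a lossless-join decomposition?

Common attributes: Schema1 ∩ Schema2 = {ABE}.
Closure of {ABE}: B → EF applies, adding F. So (ABE)⁺ = {ABEF}.
The closure contains neither all of Schema1 = {ABCDEF} nor all of Schema2 = {ABEG}, so the common attributes are not a superkey of either fragment. The join is lossy.

No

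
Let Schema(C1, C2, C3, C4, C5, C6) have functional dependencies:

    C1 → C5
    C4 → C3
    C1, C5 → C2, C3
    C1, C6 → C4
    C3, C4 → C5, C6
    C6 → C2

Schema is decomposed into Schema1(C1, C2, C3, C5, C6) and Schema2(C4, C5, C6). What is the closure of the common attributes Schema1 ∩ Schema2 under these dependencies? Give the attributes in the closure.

C2, C5, C6

Schema1 ∩ Schema2 = {C5, C6}.
C6 → C2 applies, adding C2
Closure: {C2, C5, C6}.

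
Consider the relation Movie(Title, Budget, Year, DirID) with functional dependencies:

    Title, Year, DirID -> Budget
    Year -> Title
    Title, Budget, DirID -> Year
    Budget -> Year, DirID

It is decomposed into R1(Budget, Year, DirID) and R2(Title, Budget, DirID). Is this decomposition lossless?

Common attributes: R1 ∩ R2 = {Budget, DirID}.
Closure of {Budget, DirID}: Budget → Year, DirID applies, adding Year; Year → Title applies, adding Title. So (Budget, DirID)⁺ = {Title, Budget, Year, DirID}.
This closure contains every attribute of R1, so R1 ∩ R2 → R1. The join is lossless.

Yes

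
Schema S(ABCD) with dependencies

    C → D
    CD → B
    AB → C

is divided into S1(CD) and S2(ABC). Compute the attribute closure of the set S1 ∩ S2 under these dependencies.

S1 ∩ S2 = {C}.
C → D applies, adding D
CD → B applies, adding B
Closure: {BCD}.

BCD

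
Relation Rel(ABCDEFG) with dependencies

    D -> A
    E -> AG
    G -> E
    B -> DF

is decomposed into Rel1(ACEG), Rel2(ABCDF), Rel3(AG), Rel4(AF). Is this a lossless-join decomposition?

No

Chase test. Columns are ABCDEFG; row i has aⱼ where attribute j ∈ Reli, else bᵢⱼ.
Initial tableau (one row per fragment):
  row 1: a1 b12 a3 b14 a5 b16 a7
  row 2: a1 a2 a3 a4 b25 a6 b27
  row 3: a1 b32 b33 b34 b35 b36 a7
  row 4: a1 b42 b43 b44 b45 a6 b47
Rows 1 and 3 agree on G; apply G→E and equate their E entries.
No row becomes fully distinguished — the join is lossy.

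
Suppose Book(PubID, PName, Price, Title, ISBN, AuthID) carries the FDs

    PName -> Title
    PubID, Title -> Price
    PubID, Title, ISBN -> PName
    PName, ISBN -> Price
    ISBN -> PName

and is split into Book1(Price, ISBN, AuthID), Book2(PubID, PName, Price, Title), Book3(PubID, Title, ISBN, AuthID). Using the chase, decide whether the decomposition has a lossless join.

Chase test. Columns are PubID, PName, Price, Title, ISBN, AuthID; row i has aⱼ where attribute j ∈ Booki, else bᵢⱼ.
Initial tableau (one row per fragment):
  row 1: b11 b12 a3 b14 a5 a6
  row 2: a1 a2 a3 a4 b25 b26
  row 3: a1 b32 b33 a4 a5 a6
Rows 2 and 3 agree on PubID, Title; apply PubID, Title→Price and equate their Price entries.
Rows 1 and 3 agree on ISBN; apply ISBN→PName and equate their PName entries.
Rows 1 and 3 agree on PName; apply PName→Title and equate their Title entries.
No row becomes fully distinguished — the join is lossy.

No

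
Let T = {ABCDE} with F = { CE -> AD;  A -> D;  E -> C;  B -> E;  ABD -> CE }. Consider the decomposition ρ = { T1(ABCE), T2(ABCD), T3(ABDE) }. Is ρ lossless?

Chase test. Columns are ABCDE; row i has aⱼ where attribute j ∈ Ti, else bᵢⱼ.
Initial tableau (one row per fragment):
  row 1: a1 a2 a3 b14 a5
  row 2: a1 a2 a3 a4 b25
  row 3: a1 a2 b33 a4 a5
Rows 1 and 2 agree on A; apply A→D and equate their D entries.
Rows 1 and 3 agree on E; apply E→C and equate their C entries.
Rows 1 and 2 agree on B; apply B→E and equate their E entries.
Row 1 is now all distinguished symbols — the join is lossless.

Yes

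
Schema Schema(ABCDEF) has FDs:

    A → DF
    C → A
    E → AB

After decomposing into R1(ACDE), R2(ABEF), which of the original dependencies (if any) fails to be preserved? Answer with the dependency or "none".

none

A → DF: restricted closure across fragments reaches DF.
C → A lies within R1.
E → AB lies within R2.
Every dependency is enforceable on the fragments, so the decomposition is dependency-preserving.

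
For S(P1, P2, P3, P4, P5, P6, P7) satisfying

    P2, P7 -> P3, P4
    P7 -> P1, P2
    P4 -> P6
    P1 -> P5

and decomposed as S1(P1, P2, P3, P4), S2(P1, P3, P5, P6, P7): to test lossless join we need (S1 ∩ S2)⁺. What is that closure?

S1 ∩ S2 = {P1, P3}.
P1 → P5 applies, adding P5
Closure: {P1, P3, P5}.

P1, P3, P5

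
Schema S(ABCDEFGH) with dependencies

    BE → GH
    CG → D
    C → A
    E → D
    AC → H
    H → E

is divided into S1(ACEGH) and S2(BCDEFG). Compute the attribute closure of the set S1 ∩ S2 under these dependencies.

S1 ∩ S2 = {CEG}.
CG → D applies, adding D
C → A applies, adding A
AC → H applies, adding H
Closure: {ACDEGH}.

ACDEGH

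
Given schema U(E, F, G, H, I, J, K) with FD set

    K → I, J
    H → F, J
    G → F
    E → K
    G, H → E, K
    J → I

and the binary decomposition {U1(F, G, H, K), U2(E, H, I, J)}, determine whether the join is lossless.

No

Common attributes: U1 ∩ U2 = {H}.
Closure of {H}: H → F, J applies, adding F, J; J → I applies, adding I. So (H)⁺ = {F, H, I, J}.
The closure contains neither all of U1 = {F, G, H, K} nor all of U2 = {E, H, I, J}, so the common attributes are not a superkey of either fragment. The join is lossy.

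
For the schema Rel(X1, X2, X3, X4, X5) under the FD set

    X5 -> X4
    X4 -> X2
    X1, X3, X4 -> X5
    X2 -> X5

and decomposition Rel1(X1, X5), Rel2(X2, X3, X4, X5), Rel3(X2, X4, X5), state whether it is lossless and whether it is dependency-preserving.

Lossless test (chase): Rows 1 and 2 agree on X5; apply X5→X4 and equate their X4 entries. Rows 1 and 2 agree on X4; apply X4→X2 and equate their X2 entries. No row becomes fully distinguished — the join is lossy.
Dependency preservation: X1, X3, X4 → X5 is not contained in any single fragment, but the restricted closure of its left-hand side across the fragments still reaches the right-hand side; the remaining FDs each lie inside some fragment. All dependencies are preserved.

lossy but dependency-preserving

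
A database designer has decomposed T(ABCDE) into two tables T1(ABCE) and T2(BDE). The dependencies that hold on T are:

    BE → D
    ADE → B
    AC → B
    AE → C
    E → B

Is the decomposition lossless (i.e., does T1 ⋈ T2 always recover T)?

Common attributes: T1 ∩ T2 = {BE}.
Closure of {BE}: BE → D applies, adding D. So (BE)⁺ = {BDE}.
This closure contains every attribute of T2, so T1 ∩ T2 → T2. The join is lossless.

Yes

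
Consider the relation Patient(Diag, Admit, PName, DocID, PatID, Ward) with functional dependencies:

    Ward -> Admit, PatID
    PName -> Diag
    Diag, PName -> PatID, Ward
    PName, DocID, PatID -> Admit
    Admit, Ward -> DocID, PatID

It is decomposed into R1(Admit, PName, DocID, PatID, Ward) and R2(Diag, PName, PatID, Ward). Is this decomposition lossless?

Yes

Common attributes: R1 ∩ R2 = {PName, PatID, Ward}.
Closure of {PName, PatID, Ward}: Ward → Admit, PatID applies, adding Admit; PName → Diag applies, adding Diag; Admit, Ward → DocID, PatID applies, adding DocID. So (PName, PatID, Ward)⁺ = {Diag, Admit, PName, DocID, PatID, Ward}.
This closure contains every attribute of R1, so R1 ∩ R2 → R1. The join is lossless.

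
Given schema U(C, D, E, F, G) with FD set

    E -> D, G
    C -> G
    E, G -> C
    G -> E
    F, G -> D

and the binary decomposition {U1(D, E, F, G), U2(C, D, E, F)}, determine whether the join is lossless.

Common attributes: U1 ∩ U2 = {D, E, F}.
Closure of {D, E, F}: E → D, G applies, adding G; E, G → C applies, adding C. So (D, E, F)⁺ = {C, D, E, F, G}.
This closure contains every attribute of U1, so U1 ∩ U2 → U1. The join is lossless.

Yes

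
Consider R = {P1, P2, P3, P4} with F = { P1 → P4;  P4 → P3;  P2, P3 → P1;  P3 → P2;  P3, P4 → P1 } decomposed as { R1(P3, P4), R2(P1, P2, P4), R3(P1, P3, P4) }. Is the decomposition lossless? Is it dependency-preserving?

lossless and dependency-preserving

Lossless test (chase): Rows 1 and 2 agree on P4; apply P4→P3 and equate their P3 entries. Rows 1 and 2 agree on P3; apply P3→P2 and equate their P2 entries. Rows 1 and 3 agree on P3; apply P3→P2 and equate their P2 entries. Rows 1 and 2 agree on P3, P4; apply P3, P4→P1 and equate their P1 entries. Row 1 is now all distinguished symbols — the join is lossless.
Dependency preservation: P2, P3 → P1; P3 → P2 are not contained in any single fragment, but the restricted closure of each left-hand side across the fragments still reaches the right-hand side; the remaining FDs each lie inside some fragment. All dependencies are preserved.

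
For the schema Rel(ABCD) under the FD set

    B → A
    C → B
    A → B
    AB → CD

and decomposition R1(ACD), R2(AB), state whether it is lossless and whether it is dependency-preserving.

lossless and dependency-preserving

Lossless test: (A)⁺ = {ABCD}, which contains all of one fragment — lossless.
Dependency preservation: C → B; AB → CD are not contained in any single fragment, but the restricted closure of each left-hand side across the fragments still reaches the right-hand side; the remaining FDs each lie inside some fragment. All dependencies are preserved.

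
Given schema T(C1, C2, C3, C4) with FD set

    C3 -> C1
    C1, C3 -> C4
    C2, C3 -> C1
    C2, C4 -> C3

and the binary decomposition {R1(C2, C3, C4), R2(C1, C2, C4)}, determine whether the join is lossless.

Yes

Common attributes: R1 ∩ R2 = {C2, C4}.
Closure of {C2, C4}: C2, C4 → C3 applies, adding C3; C3 → C1 applies, adding C1. So (C2, C4)⁺ = {C1, C2, C3, C4}.
This closure contains every attribute of R1, so R1 ∩ R2 → R1. The join is lossless.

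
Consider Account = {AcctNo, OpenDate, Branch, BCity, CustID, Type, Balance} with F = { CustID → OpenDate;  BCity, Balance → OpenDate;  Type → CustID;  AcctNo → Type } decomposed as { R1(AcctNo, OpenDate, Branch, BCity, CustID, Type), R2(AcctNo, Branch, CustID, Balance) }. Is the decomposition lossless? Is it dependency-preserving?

Lossless test: (AcctNo, Branch, CustID)⁺ = {AcctNo, OpenDate, Branch, CustID, Type}, which is a superkey of neither fragment — lossy.
Dependency preservation: the restricted closure of {BCity, Balance} across the fragments never reaches {OpenDate}, so BCity, Balance → OpenDate cannot be enforced without a join — not preserved.

lossy and not dependency-preserving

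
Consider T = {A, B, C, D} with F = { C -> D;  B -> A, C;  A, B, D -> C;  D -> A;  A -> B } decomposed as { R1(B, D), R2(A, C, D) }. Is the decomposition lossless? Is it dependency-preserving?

Lossless test: (D)⁺ = {A, B, C, D}, which contains all of one fragment — lossless.
Dependency preservation: B → A, C; A, B, D → C; A → B are not contained in any single fragment, but the restricted closure of each left-hand side across the fragments still reaches the right-hand side; the remaining FDs each lie inside some fragment. All dependencies are preserved.

lossless and dependency-preserving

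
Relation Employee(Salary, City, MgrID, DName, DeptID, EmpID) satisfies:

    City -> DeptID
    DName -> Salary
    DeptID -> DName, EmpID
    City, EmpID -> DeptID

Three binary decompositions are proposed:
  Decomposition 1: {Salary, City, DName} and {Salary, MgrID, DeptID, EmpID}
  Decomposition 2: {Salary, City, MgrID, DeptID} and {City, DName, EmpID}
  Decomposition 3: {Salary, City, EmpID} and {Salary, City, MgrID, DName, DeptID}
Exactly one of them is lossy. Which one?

Decomposition 1: common = {Salary}, closure = {Salary} → lossy.
Decomposition 2: common = {City}, closure = {Salary, City, DName, DeptID, EmpID} → lossless.
Decomposition 3: common = {Salary, City}, closure = {Salary, City, DName, DeptID, EmpID} → lossless.

Decomposition 1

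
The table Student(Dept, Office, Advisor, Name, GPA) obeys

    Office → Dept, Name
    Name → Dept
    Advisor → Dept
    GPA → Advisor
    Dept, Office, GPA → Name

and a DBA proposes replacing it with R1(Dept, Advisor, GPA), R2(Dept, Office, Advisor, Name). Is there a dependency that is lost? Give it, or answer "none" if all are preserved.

none

Office → Dept, Name lies within R2.
Name → Dept lies within R2.
Advisor → Dept lies within R1.
GPA → Advisor lies within R1.
Dept, Office, GPA → Name: restricted closure across fragments reaches Name.
Every dependency is enforceable on the fragments, so the decomposition is dependency-preserving.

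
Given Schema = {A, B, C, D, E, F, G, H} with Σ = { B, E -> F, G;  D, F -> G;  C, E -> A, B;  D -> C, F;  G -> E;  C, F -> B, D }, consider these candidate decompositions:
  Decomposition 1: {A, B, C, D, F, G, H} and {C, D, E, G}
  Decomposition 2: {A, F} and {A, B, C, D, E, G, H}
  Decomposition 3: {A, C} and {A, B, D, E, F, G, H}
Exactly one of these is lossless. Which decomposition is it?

Decomposition 1: common = {C, D, G}, closure = {A, B, C, D, E, F, G} → lossless.
Decomposition 2: common = {A}, closure = {A} → lossy.
Decomposition 3: common = {A}, closure = {A} → lossy.

Decomposition 1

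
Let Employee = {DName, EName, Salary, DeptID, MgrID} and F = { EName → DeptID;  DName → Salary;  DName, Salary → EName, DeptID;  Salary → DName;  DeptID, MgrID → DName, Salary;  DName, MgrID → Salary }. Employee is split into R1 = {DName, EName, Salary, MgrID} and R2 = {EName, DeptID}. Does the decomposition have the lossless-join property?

Common attributes: R1 ∩ R2 = {EName}.
Closure of {EName}: EName → DeptID applies, adding DeptID. So (EName)⁺ = {EName, DeptID}.
This closure contains every attribute of R2, so R1 ∩ R2 → R2. The join is lossless.

Yes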